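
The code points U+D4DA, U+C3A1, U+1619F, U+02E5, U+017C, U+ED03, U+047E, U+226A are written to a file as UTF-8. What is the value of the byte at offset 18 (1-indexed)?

0xD1

1-indexed offset 18 is 0-indexed offset 17.
U+D4DA → 3-byte form ED 93 9A at offsets 0–2.
U+C3A1 → 3-byte form EC 8E A1 at offsets 3–5.
U+1619F → 4-byte form F0 96 86 9F at offsets 6–9.
U+02E5 → 2-byte form CB A5 at offsets 10–11.
U+017C → 2-byte form C5 BC at offsets 12–13.
U+ED03 → 3-byte form EE B4 83 at offsets 14–16.
U+047E → 2-byte form D1 BE at offsets 17–18.
Offset 17 falls in char 7's range; it's byte 1 of D1 BE = 0xD1.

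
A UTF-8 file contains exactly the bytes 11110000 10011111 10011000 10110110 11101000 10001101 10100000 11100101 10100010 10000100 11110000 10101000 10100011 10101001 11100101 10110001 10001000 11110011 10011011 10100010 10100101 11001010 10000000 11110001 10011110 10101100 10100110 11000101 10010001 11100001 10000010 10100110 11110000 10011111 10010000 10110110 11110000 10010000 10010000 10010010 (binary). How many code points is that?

12

Byte at offset 0: 0xF0 = 11110000 → 4-byte char (#1). Advance 4.
Byte at offset 4: 0xE8 = 11101000 → 3-byte char (#2). Advance 3.
Byte at offset 7: 0xE5 = 11100101 → 3-byte char (#3). Advance 3.
Byte at offset 10: 0xF0 = 11110000 → 4-byte char (#4). Advance 4.
Byte at offset 14: 0xE5 = 11100101 → 3-byte char (#5). Advance 3.
Byte at offset 17: 0xF3 = 11110011 → 4-byte char (#6). Advance 4.
Byte at offset 21: 0xCA = 11001010 → 2-byte char (#7). Advance 2.
Byte at offset 23: 0xF1 = 11110001 → 4-byte char (#8). Advance 4.
Byte at offset 27: 0xC5 = 11000101 → 2-byte char (#9). Advance 2.
Byte at offset 29: 0xE1 = 11100001 → 3-byte char (#10). Advance 3.
Byte at offset 32: 0xF0 = 11110000 → 4-byte char (#11). Advance 4.
Byte at offset 36: 0xF0 = 11110000 → 4-byte char (#12). Advance 4.
Reached end at offset 40 after 12 code points.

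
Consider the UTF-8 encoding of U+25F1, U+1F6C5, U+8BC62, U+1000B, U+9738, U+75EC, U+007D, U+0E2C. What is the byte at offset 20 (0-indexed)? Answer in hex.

0xAC

U+25F1 → 3-byte form E2 97 B1 at offsets 0–2.
U+1F6C5 → 4-byte form F0 9F 9B 85 at offsets 3–6.
U+8BC62 → 4-byte form F2 8B B1 A2 at offsets 7–10.
U+1000B → 4-byte form F0 90 80 8B at offsets 11–14.
U+9738 → 3-byte form E9 9C B8 at offsets 15–17.
U+75EC → 3-byte form E7 97 AC at offsets 18–20.
Offset 20 falls in char 6's range; it's byte 3 of E7 97 AC = 0xAC.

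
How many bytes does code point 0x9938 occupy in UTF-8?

3

U+9938 = 0x9938. UTF-8 uses 1 byte below 0x80, 2 below 0x800, 3 below 0x10000, 4 up to 0x10FFFF. 0x9938 is in U+0800–U+FFFF → 3 bytes.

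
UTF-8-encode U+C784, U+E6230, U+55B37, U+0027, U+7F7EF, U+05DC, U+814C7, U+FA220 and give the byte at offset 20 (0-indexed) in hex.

0x93

U+C784 → 3-byte form EC 9E 84 at offsets 0–2.
U+E6230 → 4-byte form F3 A6 88 B0 at offsets 3–6.
U+55B37 → 4-byte form F1 95 AC B7 at offsets 7–10.
U+0027 → 1-byte form 27 at offsets 11–11.
U+7F7EF → 4-byte form F1 BF 9F AF at offsets 12–15.
U+05DC → 2-byte form D7 9C at offsets 16–17.
U+814C7 → 4-byte form F2 81 93 87 at offsets 18–21.
Offset 20 falls in char 7's range; it's byte 3 of F2 81 93 87 = 0x93.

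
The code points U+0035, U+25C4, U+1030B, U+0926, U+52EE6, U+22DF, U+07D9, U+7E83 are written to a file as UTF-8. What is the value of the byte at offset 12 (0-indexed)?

0x92

U+0035 → 1-byte form 35 at offsets 0–0.
U+25C4 → 3-byte form E2 97 84 at offsets 1–3.
U+1030B → 4-byte form F0 90 8C 8B at offsets 4–7.
U+0926 → 3-byte form E0 A4 A6 at offsets 8–10.
U+52EE6 → 4-byte form F1 92 BB A6 at offsets 11–14.
Offset 12 falls in char 5's range; it's byte 2 of F1 92 BB A6 = 0x92.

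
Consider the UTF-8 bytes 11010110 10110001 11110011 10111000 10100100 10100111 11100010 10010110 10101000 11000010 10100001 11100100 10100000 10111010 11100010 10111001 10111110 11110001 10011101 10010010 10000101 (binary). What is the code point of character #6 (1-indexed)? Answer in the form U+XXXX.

Offset 0: leading byte 0xD6 = 11010110 → 2-byte char #1 = D6 B1.
Offset 2: leading byte 0xF3 = 11110011 → 4-byte char #2 = F3 B8 A4 A7.
Offset 6: leading byte 0xE2 = 11100010 → 3-byte char #3 = E2 96 A8.
Offset 9: leading byte 0xC2 = 11000010 → 2-byte char #4 = C2 A1.
Offset 11: leading byte 0xE4 = 11100100 → 3-byte char #5 = E4 A0 BA.
Offset 14: leading byte 0xE2 = 11100010 → 3-byte char #6 = E2 B9 BE.
Leading byte 0xE2 = 11100010 matches 1110xxxx → 3-byte sequence.
Byte 1: 0xE2 = 11100010, payload 0010 (4 bits).
Byte 2: 0xB9 = 10111001 (10xxxxxx ✓), payload 111001.
Byte 3: 0xBE = 10111110 (10xxxxxx ✓), payload 111110.
Concatenate: 0010111001111110 = 0x2E7E (16 bits → U+2E7E).

U+2E7E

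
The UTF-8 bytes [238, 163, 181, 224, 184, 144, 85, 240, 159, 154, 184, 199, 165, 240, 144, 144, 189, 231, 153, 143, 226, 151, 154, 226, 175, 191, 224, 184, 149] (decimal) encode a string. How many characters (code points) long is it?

Byte at offset 0: 0xEE = 11101110 → 3-byte char (#1). Advance 3.
Byte at offset 3: 0xE0 = 11100000 → 3-byte char (#2). Advance 3.
Byte at offset 6: 0x55 = 01010101 → 1-byte char (#3). Advance 1.
Byte at offset 7: 0xF0 = 11110000 → 4-byte char (#4). Advance 4.
Byte at offset 11: 0xC7 = 11000111 → 2-byte char (#5). Advance 2.
Byte at offset 13: 0xF0 = 11110000 → 4-byte char (#6). Advance 4.
Byte at offset 17: 0xE7 = 11100111 → 3-byte char (#7). Advance 3.
Byte at offset 20: 0xE2 = 11100010 → 3-byte char (#8). Advance 3.
Byte at offset 23: 0xE2 = 11100010 → 3-byte char (#9). Advance 3.
Byte at offset 26: 0xE0 = 11100000 → 3-byte char (#10). Advance 3.
Reached end at offset 29 after 10 code points.

10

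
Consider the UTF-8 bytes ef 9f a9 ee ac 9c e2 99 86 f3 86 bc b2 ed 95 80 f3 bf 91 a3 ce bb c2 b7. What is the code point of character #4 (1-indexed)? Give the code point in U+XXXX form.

U+C6F32

Offset 0: leading byte 0xEF = 11101111 → 3-byte char #1 = EF 9F A9.
Offset 3: leading byte 0xEE = 11101110 → 3-byte char #2 = EE AC 9C.
Offset 6: leading byte 0xE2 = 11100010 → 3-byte char #3 = E2 99 86.
Offset 9: leading byte 0xF3 = 11110011 → 4-byte char #4 = F3 86 BC B2.
Leading byte 0xF3 = 11110011 matches 11110xxx → 4-byte sequence.
Byte 1: 0xF3 = 11110011, payload 011 (3 bits).
Byte 2: 0x86 = 10000110 (10xxxxxx ✓), payload 000110.
Byte 3: 0xBC = 10111100 (10xxxxxx ✓), payload 111100.
Byte 4: 0xB2 = 10110010 (10xxxxxx ✓), payload 110010.
Concatenate: 011000110111100110010 = 0xC6F32 (21 bits → U+C6F32).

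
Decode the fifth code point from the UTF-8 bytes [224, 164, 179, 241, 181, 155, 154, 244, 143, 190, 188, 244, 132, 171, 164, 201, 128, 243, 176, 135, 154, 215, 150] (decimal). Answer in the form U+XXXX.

Offset 0: leading byte 0xE0 = 11100000 → 3-byte char #1 = E0 A4 B3.
Offset 3: leading byte 0xF1 = 11110001 → 4-byte char #2 = F1 B5 9B 9A.
Offset 7: leading byte 0xF4 = 11110100 → 4-byte char #3 = F4 8F BE BC.
Offset 11: leading byte 0xF4 = 11110100 → 4-byte char #4 = F4 84 AB A4.
Offset 15: leading byte 0xC9 = 11001001 → 2-byte char #5 = C9 80.
Leading byte 0xC9 = 11001001 matches 110xxxxx → 2-byte sequence.
Byte 1: 0xC9 = 11001001, payload 01001 (5 bits).
Byte 2: 0x80 = 10000000 (10xxxxxx ✓), payload 000000.
Concatenate: 01001000000 = 0x240 (11 bits → U+0240).

U+0240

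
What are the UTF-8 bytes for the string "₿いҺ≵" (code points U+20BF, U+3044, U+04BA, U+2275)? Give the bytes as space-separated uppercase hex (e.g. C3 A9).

E2 82 BF E3 81 84 D2 BA E2 89 B5

U+20BF: 3-byte form → E2 82 BF.
U+3044: 3-byte form → E3 81 84.
U+04BA: 2-byte form → D2 BA.
U+2275: 3-byte form → E2 89 B5.
Concatenated (11 bytes): E2 82 BF E3 81 84 D2 BA E2 89 B5.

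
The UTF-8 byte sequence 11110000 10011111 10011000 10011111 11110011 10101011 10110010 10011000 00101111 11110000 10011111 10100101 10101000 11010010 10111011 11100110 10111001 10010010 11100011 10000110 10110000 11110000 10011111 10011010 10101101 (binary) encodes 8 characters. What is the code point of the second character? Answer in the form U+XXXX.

Offset 0: leading byte 0xF0 = 11110000 → 4-byte char #1 = F0 9F 98 9F.
Offset 4: leading byte 0xF3 = 11110011 → 4-byte char #2 = F3 AB B2 98.
Leading byte 0xF3 = 11110011 matches 11110xxx → 4-byte sequence.
Byte 1: 0xF3 = 11110011, payload 011 (3 bits).
Byte 2: 0xAB = 10101011 (10xxxxxx ✓), payload 101011.
Byte 3: 0xB2 = 10110010 (10xxxxxx ✓), payload 110010.
Byte 4: 0x98 = 10011000 (10xxxxxx ✓), payload 011000.
Concatenate: 011101011110010011000 = 0xEBC98 (21 bits → U+EBC98).

U+EBC98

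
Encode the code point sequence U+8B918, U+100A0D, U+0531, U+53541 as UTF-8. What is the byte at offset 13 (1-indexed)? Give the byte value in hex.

0x95

1-indexed offset 13 is 0-indexed offset 12.
U+8B918 → 4-byte form F2 8B A4 98 at offsets 0–3.
U+100A0D → 4-byte form F4 80 A8 8D at offsets 4–7.
U+0531 → 2-byte form D4 B1 at offsets 8–9.
U+53541 → 4-byte form F1 93 95 81 at offsets 10–13.
Offset 12 falls in char 4's range; it's byte 3 of F1 93 95 81 = 0x95.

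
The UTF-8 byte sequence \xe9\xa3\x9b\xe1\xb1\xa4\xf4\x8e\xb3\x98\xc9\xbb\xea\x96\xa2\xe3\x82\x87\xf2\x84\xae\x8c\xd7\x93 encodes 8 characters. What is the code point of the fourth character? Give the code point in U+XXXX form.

Offset 0: leading byte 0xE9 = 11101001 → 3-byte char #1 = E9 A3 9B.
Offset 3: leading byte 0xE1 = 11100001 → 3-byte char #2 = E1 B1 A4.
Offset 6: leading byte 0xF4 = 11110100 → 4-byte char #3 = F4 8E B3 98.
Offset 10: leading byte 0xC9 = 11001001 → 2-byte char #4 = C9 BB.
Leading byte 0xC9 = 11001001 matches 110xxxxx → 2-byte sequence.
Byte 1: 0xC9 = 11001001, payload 01001 (5 bits).
Byte 2: 0xBB = 10111011 (10xxxxxx ✓), payload 111011.
Concatenate: 01001111011 = 0x27B (11 bits → U+027B).

U+027B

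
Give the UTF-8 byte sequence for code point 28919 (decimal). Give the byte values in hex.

E7 83 B7

U+70F7 = 0x70F7 = 28919 decimal. In range U+0800–U+FFFF → 3-byte form: 1110xxxx 10xxxxxx 10xxxxxx.
Binary (16 bits): 0111000011110111.
Split 4+6+6: 0111 | 000011 | 110111.
Byte 1: 11100111 = 0xE7.
Byte 2: 10000011 = 0x83.
Byte 3: 10110111 = 0xB7.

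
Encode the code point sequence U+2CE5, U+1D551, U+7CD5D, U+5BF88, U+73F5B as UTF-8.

U+2CE5: 3-byte form → E2 B3 A5.
U+1D551: 4-byte form → F0 9D 95 91.
U+7CD5D: 4-byte form → F1 BC B5 9D.
U+5BF88: 4-byte form → F1 9B BE 88.
U+73F5B: 4-byte form → F1 B3 BD 9B.
Concatenated (19 bytes): E2 B3 A5 F0 9D 95 91 F1 BC B5 9D F1 9B BE 88 F1 B3 BD 9B.

E2 B3 A5 F0 9D 95 91 F1 BC B5 9D F1 9B BE 88 F1 B3 BD 9B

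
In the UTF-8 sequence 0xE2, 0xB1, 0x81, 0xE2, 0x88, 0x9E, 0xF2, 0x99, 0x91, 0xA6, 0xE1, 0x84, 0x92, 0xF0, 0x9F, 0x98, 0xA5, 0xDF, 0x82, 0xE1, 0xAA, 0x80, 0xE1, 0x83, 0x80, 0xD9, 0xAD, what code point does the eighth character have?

U+10C0

Offset 0: leading byte 0xE2 = 11100010 → 3-byte char #1 = E2 B1 81.
Offset 3: leading byte 0xE2 = 11100010 → 3-byte char #2 = E2 88 9E.
Offset 6: leading byte 0xF2 = 11110010 → 4-byte char #3 = F2 99 91 A6.
Offset 10: leading byte 0xE1 = 11100001 → 3-byte char #4 = E1 84 92.
Offset 13: leading byte 0xF0 = 11110000 → 4-byte char #5 = F0 9F 98 A5.
Offset 17: leading byte 0xDF = 11011111 → 2-byte char #6 = DF 82.
Offset 19: leading byte 0xE1 = 11100001 → 3-byte char #7 = E1 AA 80.
Offset 22: leading byte 0xE1 = 11100001 → 3-byte char #8 = E1 83 80.
Leading byte 0xE1 = 11100001 matches 1110xxxx → 3-byte sequence.
Byte 1: 0xE1 = 11100001, payload 0001 (4 bits).
Byte 2: 0x83 = 10000011 (10xxxxxx ✓), payload 000011.
Byte 3: 0x80 = 10000000 (10xxxxxx ✓), payload 000000.
Concatenate: 0001000011000000 = 0x10C0 (16 bits → U+10C0).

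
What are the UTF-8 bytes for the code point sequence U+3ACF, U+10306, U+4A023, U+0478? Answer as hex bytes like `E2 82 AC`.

U+3ACF: 3-byte form → E3 AB 8F.
U+10306: 4-byte form → F0 90 8C 86.
U+4A023: 4-byte form → F1 8A 80 A3.
U+0478: 2-byte form → D1 B8.
Concatenated (13 bytes): E3 AB 8F F0 90 8C 86 F1 8A 80 A3 D1 B8.

E3 AB 8F F0 90 8C 86 F1 8A 80 A3 D1 B8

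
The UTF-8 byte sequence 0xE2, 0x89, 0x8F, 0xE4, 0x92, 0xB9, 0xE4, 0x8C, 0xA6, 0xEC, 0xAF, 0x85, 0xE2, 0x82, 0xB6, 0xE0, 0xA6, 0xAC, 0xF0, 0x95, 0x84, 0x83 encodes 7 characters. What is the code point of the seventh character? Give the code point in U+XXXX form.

Offset 0: leading byte 0xE2 = 11100010 → 3-byte char #1 = E2 89 8F.
Offset 3: leading byte 0xE4 = 11100100 → 3-byte char #2 = E4 92 B9.
Offset 6: leading byte 0xE4 = 11100100 → 3-byte char #3 = E4 8C A6.
Offset 9: leading byte 0xEC = 11101100 → 3-byte char #4 = EC AF 85.
Offset 12: leading byte 0xE2 = 11100010 → 3-byte char #5 = E2 82 B6.
Offset 15: leading byte 0xE0 = 11100000 → 3-byte char #6 = E0 A6 AC.
Offset 18: leading byte 0xF0 = 11110000 → 4-byte char #7 = F0 95 84 83.
Leading byte 0xF0 = 11110000 matches 11110xxx → 4-byte sequence.
Byte 1: 0xF0 = 11110000, payload 000 (3 bits).
Byte 2: 0x95 = 10010101 (10xxxxxx ✓), payload 010101.
Byte 3: 0x84 = 10000100 (10xxxxxx ✓), payload 000100.
Byte 4: 0x83 = 10000011 (10xxxxxx ✓), payload 000011.
Concatenate: 000010101000100000011 = 0x15103 (21 bits → U+15103).

U+15103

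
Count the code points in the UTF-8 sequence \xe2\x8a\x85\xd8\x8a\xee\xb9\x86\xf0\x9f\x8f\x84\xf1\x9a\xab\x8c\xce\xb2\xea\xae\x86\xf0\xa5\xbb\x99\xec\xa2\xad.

9

Byte at offset 0: 0xE2 = 11100010 → 3-byte char (#1). Advance 3.
Byte at offset 3: 0xD8 = 11011000 → 2-byte char (#2). Advance 2.
Byte at offset 5: 0xEE = 11101110 → 3-byte char (#3). Advance 3.
Byte at offset 8: 0xF0 = 11110000 → 4-byte char (#4). Advance 4.
Byte at offset 12: 0xF1 = 11110001 → 4-byte char (#5). Advance 4.
Byte at offset 16: 0xCE = 11001110 → 2-byte char (#6). Advance 2.
Byte at offset 18: 0xEA = 11101010 → 3-byte char (#7). Advance 3.
Byte at offset 21: 0xF0 = 11110000 → 4-byte char (#8). Advance 4.
Byte at offset 25: 0xEC = 11101100 → 3-byte char (#9). Advance 3.
Reached end at offset 28 after 9 code points.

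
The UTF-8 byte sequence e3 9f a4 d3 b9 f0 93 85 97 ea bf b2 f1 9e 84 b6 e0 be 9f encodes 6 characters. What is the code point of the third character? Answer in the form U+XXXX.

U+13157

Offset 0: leading byte 0xE3 = 11100011 → 3-byte char #1 = E3 9F A4.
Offset 3: leading byte 0xD3 = 11010011 → 2-byte char #2 = D3 B9.
Offset 5: leading byte 0xF0 = 11110000 → 4-byte char #3 = F0 93 85 97.
Leading byte 0xF0 = 11110000 matches 11110xxx → 4-byte sequence.
Byte 1: 0xF0 = 11110000, payload 000 (3 bits).
Byte 2: 0x93 = 10010011 (10xxxxxx ✓), payload 010011.
Byte 3: 0x85 = 10000101 (10xxxxxx ✓), payload 000101.
Byte 4: 0x97 = 10010111 (10xxxxxx ✓), payload 010111.
Concatenate: 000010011000101010111 = 0x13157 (21 bits → U+13157).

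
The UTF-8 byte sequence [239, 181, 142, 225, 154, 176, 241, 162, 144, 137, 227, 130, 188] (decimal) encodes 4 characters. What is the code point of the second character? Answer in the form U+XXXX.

U+16B0

Offset 0: leading byte 0xEF = 11101111 → 3-byte char #1 = EF B5 8E.
Offset 3: leading byte 0xE1 = 11100001 → 3-byte char #2 = E1 9A B0.
Leading byte 0xE1 = 11100001 matches 1110xxxx → 3-byte sequence.
Byte 1: 0xE1 = 11100001, payload 0001 (4 bits).
Byte 2: 0x9A = 10011010 (10xxxxxx ✓), payload 011010.
Byte 3: 0xB0 = 10110000 (10xxxxxx ✓), payload 110000.
Concatenate: 0001011010110000 = 0x16B0 (16 bits → U+16B0).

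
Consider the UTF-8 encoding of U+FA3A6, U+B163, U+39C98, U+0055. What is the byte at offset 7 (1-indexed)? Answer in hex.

0xA3

1-indexed offset 7 is 0-indexed offset 6.
U+FA3A6 → 4-byte form F3 BA 8E A6 at offsets 0–3.
U+B163 → 3-byte form EB 85 A3 at offsets 4–6.
Offset 6 falls in char 2's range; it's byte 3 of EB 85 A3 = 0xA3.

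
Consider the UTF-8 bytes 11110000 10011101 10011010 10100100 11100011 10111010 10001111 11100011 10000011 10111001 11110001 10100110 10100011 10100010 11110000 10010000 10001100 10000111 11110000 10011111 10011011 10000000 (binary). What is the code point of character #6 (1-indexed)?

U+1F6C0

Offset 0: leading byte 0xF0 = 11110000 → 4-byte char #1 = F0 9D 9A A4.
Offset 4: leading byte 0xE3 = 11100011 → 3-byte char #2 = E3 BA 8F.
Offset 7: leading byte 0xE3 = 11100011 → 3-byte char #3 = E3 83 B9.
Offset 10: leading byte 0xF1 = 11110001 → 4-byte char #4 = F1 A6 A3 A2.
Offset 14: leading byte 0xF0 = 11110000 → 4-byte char #5 = F0 90 8C 87.
Offset 18: leading byte 0xF0 = 11110000 → 4-byte char #6 = F0 9F 9B 80.
Leading byte 0xF0 = 11110000 matches 11110xxx → 4-byte sequence.
Byte 1: 0xF0 = 11110000, payload 000 (3 bits).
Byte 2: 0x9F = 10011111 (10xxxxxx ✓), payload 011111.
Byte 3: 0x9B = 10011011 (10xxxxxx ✓), payload 011011.
Byte 4: 0x80 = 10000000 (10xxxxxx ✓), payload 000000.
Concatenate: 000011111011011000000 = 0x1F6C0 (21 bits → U+1F6C0).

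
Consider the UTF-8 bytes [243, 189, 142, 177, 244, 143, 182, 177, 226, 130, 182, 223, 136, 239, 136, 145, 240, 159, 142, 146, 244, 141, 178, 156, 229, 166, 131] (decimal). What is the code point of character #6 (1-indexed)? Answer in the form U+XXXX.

U+1F392

Offset 0: leading byte 0xF3 = 11110011 → 4-byte char #1 = F3 BD 8E B1.
Offset 4: leading byte 0xF4 = 11110100 → 4-byte char #2 = F4 8F B6 B1.
Offset 8: leading byte 0xE2 = 11100010 → 3-byte char #3 = E2 82 B6.
Offset 11: leading byte 0xDF = 11011111 → 2-byte char #4 = DF 88.
Offset 13: leading byte 0xEF = 11101111 → 3-byte char #5 = EF 88 91.
Offset 16: leading byte 0xF0 = 11110000 → 4-byte char #6 = F0 9F 8E 92.
Leading byte 0xF0 = 11110000 matches 11110xxx → 4-byte sequence.
Byte 1: 0xF0 = 11110000, payload 000 (3 bits).
Byte 2: 0x9F = 10011111 (10xxxxxx ✓), payload 011111.
Byte 3: 0x8E = 10001110 (10xxxxxx ✓), payload 001110.
Byte 4: 0x92 = 10010010 (10xxxxxx ✓), payload 010010.
Concatenate: 000011111001110010010 = 0x1F392 (21 bits → U+1F392).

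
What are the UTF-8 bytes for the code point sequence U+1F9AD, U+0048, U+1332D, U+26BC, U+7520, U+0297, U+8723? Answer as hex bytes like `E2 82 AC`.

U+1F9AD: 4-byte form → F0 9F A6 AD.
U+0048: 1-byte form → 48.
U+1332D: 4-byte form → F0 93 8C AD.
U+26BC: 3-byte form → E2 9A BC.
U+7520: 3-byte form → E7 94 A0.
U+0297: 2-byte form → CA 97.
U+8723: 3-byte form → E8 9C A3.
Concatenated (20 bytes): F0 9F A6 AD 48 F0 93 8C AD E2 9A BC E7 94 A0 CA 97 E8 9C A3.

F0 9F A6 AD 48 F0 93 8C AD E2 9A BC E7 94 A0 CA 97 E8 9C A3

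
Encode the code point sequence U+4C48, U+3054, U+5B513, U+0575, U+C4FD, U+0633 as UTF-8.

U+4C48: 3-byte form → E4 B1 88.
U+3054: 3-byte form → E3 81 94.
U+5B513: 4-byte form → F1 9B 94 93.
U+0575: 2-byte form → D5 B5.
U+C4FD: 3-byte form → EC 93 BD.
U+0633: 2-byte form → D8 B3.
Concatenated (17 bytes): E4 B1 88 E3 81 94 F1 9B 94 93 D5 B5 EC 93 BD D8 B3.

E4 B1 88 E3 81 94 F1 9B 94 93 D5 B5 EC 93 BD D8 B3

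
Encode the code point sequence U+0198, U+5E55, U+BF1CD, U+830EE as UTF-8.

U+0198: 2-byte form → C6 98.
U+5E55: 3-byte form → E5 B9 95.
U+BF1CD: 4-byte form → F2 BF 87 8D.
U+830EE: 4-byte form → F2 83 83 AE.
Concatenated (13 bytes): C6 98 E5 B9 95 F2 BF 87 8D F2 83 83 AE.

C6 98 E5 B9 95 F2 BF 87 8D F2 83 83 AE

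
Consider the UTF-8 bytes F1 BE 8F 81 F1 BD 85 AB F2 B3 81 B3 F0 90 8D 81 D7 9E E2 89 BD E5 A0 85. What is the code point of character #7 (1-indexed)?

U+5805

Offset 0: leading byte 0xF1 = 11110001 → 4-byte char #1 = F1 BE 8F 81.
Offset 4: leading byte 0xF1 = 11110001 → 4-byte char #2 = F1 BD 85 AB.
Offset 8: leading byte 0xF2 = 11110010 → 4-byte char #3 = F2 B3 81 B3.
Offset 12: leading byte 0xF0 = 11110000 → 4-byte char #4 = F0 90 8D 81.
Offset 16: leading byte 0xD7 = 11010111 → 2-byte char #5 = D7 9E.
Offset 18: leading byte 0xE2 = 11100010 → 3-byte char #6 = E2 89 BD.
Offset 21: leading byte 0xE5 = 11100101 → 3-byte char #7 = E5 A0 85.
Leading byte 0xE5 = 11100101 matches 1110xxxx → 3-byte sequence.
Byte 1: 0xE5 = 11100101, payload 0101 (4 bits).
Byte 2: 0xA0 = 10100000 (10xxxxxx ✓), payload 100000.
Byte 3: 0x85 = 10000101 (10xxxxxx ✓), payload 000101.
Concatenate: 0101100000000101 = 0x5805 (16 bits → U+5805).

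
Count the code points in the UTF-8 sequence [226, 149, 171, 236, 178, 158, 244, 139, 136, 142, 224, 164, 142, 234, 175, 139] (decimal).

Byte at offset 0: 0xE2 = 11100010 → 3-byte char (#1). Advance 3.
Byte at offset 3: 0xEC = 11101100 → 3-byte char (#2). Advance 3.
Byte at offset 6: 0xF4 = 11110100 → 4-byte char (#3). Advance 4.
Byte at offset 10: 0xE0 = 11100000 → 3-byte char (#4). Advance 3.
Byte at offset 13: 0xEA = 11101010 → 3-byte char (#5). Advance 3.
Reached end at offset 16 after 5 code points.

5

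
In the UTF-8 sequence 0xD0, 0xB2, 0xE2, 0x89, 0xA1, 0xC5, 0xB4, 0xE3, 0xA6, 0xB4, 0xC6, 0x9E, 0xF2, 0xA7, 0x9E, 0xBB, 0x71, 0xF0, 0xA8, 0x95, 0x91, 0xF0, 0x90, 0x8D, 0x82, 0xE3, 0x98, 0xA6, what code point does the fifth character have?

U+019E

Offset 0: leading byte 0xD0 = 11010000 → 2-byte char #1 = D0 B2.
Offset 2: leading byte 0xE2 = 11100010 → 3-byte char #2 = E2 89 A1.
Offset 5: leading byte 0xC5 = 11000101 → 2-byte char #3 = C5 B4.
Offset 7: leading byte 0xE3 = 11100011 → 3-byte char #4 = E3 A6 B4.
Offset 10: leading byte 0xC6 = 11000110 → 2-byte char #5 = C6 9E.
Leading byte 0xC6 = 11000110 matches 110xxxxx → 2-byte sequence.
Byte 1: 0xC6 = 11000110, payload 00110 (5 bits).
Byte 2: 0x9E = 10011110 (10xxxxxx ✓), payload 011110.
Concatenate: 00110011110 = 0x19E (11 bits → U+019E).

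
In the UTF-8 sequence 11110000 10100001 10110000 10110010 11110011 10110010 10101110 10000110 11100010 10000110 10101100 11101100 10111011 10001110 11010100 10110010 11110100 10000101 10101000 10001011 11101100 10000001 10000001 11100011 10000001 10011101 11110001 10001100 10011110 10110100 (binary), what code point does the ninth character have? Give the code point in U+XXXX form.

U+4C7B4

Offset 0: leading byte 0xF0 = 11110000 → 4-byte char #1 = F0 A1 B0 B2.
Offset 4: leading byte 0xF3 = 11110011 → 4-byte char #2 = F3 B2 AE 86.
Offset 8: leading byte 0xE2 = 11100010 → 3-byte char #3 = E2 86 AC.
Offset 11: leading byte 0xEC = 11101100 → 3-byte char #4 = EC BB 8E.
Offset 14: leading byte 0xD4 = 11010100 → 2-byte char #5 = D4 B2.
Offset 16: leading byte 0xF4 = 11110100 → 4-byte char #6 = F4 85 A8 8B.
Offset 20: leading byte 0xEC = 11101100 → 3-byte char #7 = EC 81 81.
Offset 23: leading byte 0xE3 = 11100011 → 3-byte char #8 = E3 81 9D.
Offset 26: leading byte 0xF1 = 11110001 → 4-byte char #9 = F1 8C 9E B4.
Leading byte 0xF1 = 11110001 matches 11110xxx → 4-byte sequence.
Byte 1: 0xF1 = 11110001, payload 001 (3 bits).
Byte 2: 0x8C = 10001100 (10xxxxxx ✓), payload 001100.
Byte 3: 0x9E = 10011110 (10xxxxxx ✓), payload 011110.
Byte 4: 0xB4 = 10110100 (10xxxxxx ✓), payload 110100.
Concatenate: 001001100011110110100 = 0x4C7B4 (21 bits → U+4C7B4).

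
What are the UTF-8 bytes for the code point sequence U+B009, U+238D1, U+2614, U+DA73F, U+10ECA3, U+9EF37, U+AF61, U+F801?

EB 80 89 F0 A3 A3 91 E2 98 94 F3 9A 9C BF F4 8E B2 A3 F2 9E BC B7 EA BD A1 EF A0 81

U+B009: 3-byte form → EB 80 89.
U+238D1: 4-byte form → F0 A3 A3 91.
U+2614: 3-byte form → E2 98 94.
U+DA73F: 4-byte form → F3 9A 9C BF.
U+10ECA3: 4-byte form → F4 8E B2 A3.
U+9EF37: 4-byte form → F2 9E BC B7.
U+AF61: 3-byte form → EA BD A1.
U+F801: 3-byte form → EF A0 81.
Concatenated (28 bytes): EB 80 89 F0 A3 A3 91 E2 98 94 F3 9A 9C BF F4 8E B2 A3 F2 9E BC B7 EA BD A1 EF A0 81.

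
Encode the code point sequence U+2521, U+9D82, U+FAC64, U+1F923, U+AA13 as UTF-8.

E2 94 A1 E9 B6 82 F3 BA B1 A4 F0 9F A4 A3 EA A8 93

U+2521: 3-byte form → E2 94 A1.
U+9D82: 3-byte form → E9 B6 82.
U+FAC64: 4-byte form → F3 BA B1 A4.
U+1F923: 4-byte form → F0 9F A4 A3.
U+AA13: 3-byte form → EA A8 93.
Concatenated (17 bytes): E2 94 A1 E9 B6 82 F3 BA B1 A4 F0 9F A4 A3 EA A8 93.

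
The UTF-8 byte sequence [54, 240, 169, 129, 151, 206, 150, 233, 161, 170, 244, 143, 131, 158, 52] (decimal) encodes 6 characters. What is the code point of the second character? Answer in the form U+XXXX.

U+29057

Offset 0: leading byte 0x36 = 00110110 → 1-byte char #1 = 36.
Offset 1: leading byte 0xF0 = 11110000 → 4-byte char #2 = F0 A9 81 97.
Leading byte 0xF0 = 11110000 matches 11110xxx → 4-byte sequence.
Byte 1: 0xF0 = 11110000, payload 000 (3 bits).
Byte 2: 0xA9 = 10101001 (10xxxxxx ✓), payload 101001.
Byte 3: 0x81 = 10000001 (10xxxxxx ✓), payload 000001.
Byte 4: 0x97 = 10010111 (10xxxxxx ✓), payload 010111.
Concatenate: 000101001000001010111 = 0x29057 (21 bits → U+29057).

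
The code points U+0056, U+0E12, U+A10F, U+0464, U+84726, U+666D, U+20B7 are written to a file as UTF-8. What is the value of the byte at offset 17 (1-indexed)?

0xE2

1-indexed offset 17 is 0-indexed offset 16.
U+0056 → 1-byte form 56 at offsets 0–0.
U+0E12 → 3-byte form E0 B8 92 at offsets 1–3.
U+A10F → 3-byte form EA 84 8F at offsets 4–6.
U+0464 → 2-byte form D1 A4 at offsets 7–8.
U+84726 → 4-byte form F2 84 9C A6 at offsets 9–12.
U+666D → 3-byte form E6 99 AD at offsets 13–15.
U+20B7 → 3-byte form E2 82 B7 at offsets 16–18.
Offset 16 falls in char 7's range; it's byte 1 of E2 82 B7 = 0xE2.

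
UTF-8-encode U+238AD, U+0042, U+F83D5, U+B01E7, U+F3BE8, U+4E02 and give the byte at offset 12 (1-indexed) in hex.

0x87

1-indexed offset 12 is 0-indexed offset 11.
U+238AD → 4-byte form F0 A3 A2 AD at offsets 0–3.
U+0042 → 1-byte form 42 at offsets 4–4.
U+F83D5 → 4-byte form F3 B8 8F 95 at offsets 5–8.
U+B01E7 → 4-byte form F2 B0 87 A7 at offsets 9–12.
Offset 11 falls in char 4's range; it's byte 3 of F2 B0 87 A7 = 0x87.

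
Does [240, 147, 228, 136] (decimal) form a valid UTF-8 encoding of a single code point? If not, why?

Leading byte 0xF0 = 11110000 → 4-byte form.
Byte 3 is 0xE4 = 11100100, which is not 10xxxxxx — expected a continuation byte.

invalid (non-continuation byte where continuation expected)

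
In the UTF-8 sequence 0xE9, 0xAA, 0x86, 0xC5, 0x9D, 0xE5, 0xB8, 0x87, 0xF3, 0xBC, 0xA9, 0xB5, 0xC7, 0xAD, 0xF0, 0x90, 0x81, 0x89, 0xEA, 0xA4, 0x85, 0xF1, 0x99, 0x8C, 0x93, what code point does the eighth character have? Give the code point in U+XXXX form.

U+59313

Offset 0: leading byte 0xE9 = 11101001 → 3-byte char #1 = E9 AA 86.
Offset 3: leading byte 0xC5 = 11000101 → 2-byte char #2 = C5 9D.
Offset 5: leading byte 0xE5 = 11100101 → 3-byte char #3 = E5 B8 87.
Offset 8: leading byte 0xF3 = 11110011 → 4-byte char #4 = F3 BC A9 B5.
Offset 12: leading byte 0xC7 = 11000111 → 2-byte char #5 = C7 AD.
Offset 14: leading byte 0xF0 = 11110000 → 4-byte char #6 = F0 90 81 89.
Offset 18: leading byte 0xEA = 11101010 → 3-byte char #7 = EA A4 85.
Offset 21: leading byte 0xF1 = 11110001 → 4-byte char #8 = F1 99 8C 93.
Leading byte 0xF1 = 11110001 matches 11110xxx → 4-byte sequence.
Byte 1: 0xF1 = 11110001, payload 001 (3 bits).
Byte 2: 0x99 = 10011001 (10xxxxxx ✓), payload 011001.
Byte 3: 0x8C = 10001100 (10xxxxxx ✓), payload 001100.
Byte 4: 0x93 = 10010011 (10xxxxxx ✓), payload 010011.
Concatenate: 001011001001100010011 = 0x59313 (21 bits → U+59313).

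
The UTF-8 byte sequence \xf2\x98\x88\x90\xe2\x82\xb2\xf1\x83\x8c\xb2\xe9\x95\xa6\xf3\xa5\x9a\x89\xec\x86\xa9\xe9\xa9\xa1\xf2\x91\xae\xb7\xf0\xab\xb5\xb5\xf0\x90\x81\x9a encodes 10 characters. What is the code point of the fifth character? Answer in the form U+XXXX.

Offset 0: leading byte 0xF2 = 11110010 → 4-byte char #1 = F2 98 88 90.
Offset 4: leading byte 0xE2 = 11100010 → 3-byte char #2 = E2 82 B2.
Offset 7: leading byte 0xF1 = 11110001 → 4-byte char #3 = F1 83 8C B2.
Offset 11: leading byte 0xE9 = 11101001 → 3-byte char #4 = E9 95 A6.
Offset 14: leading byte 0xF3 = 11110011 → 4-byte char #5 = F3 A5 9A 89.
Leading byte 0xF3 = 11110011 matches 11110xxx → 4-byte sequence.
Byte 1: 0xF3 = 11110011, payload 011 (3 bits).
Byte 2: 0xA5 = 10100101 (10xxxxxx ✓), payload 100101.
Byte 3: 0x9A = 10011010 (10xxxxxx ✓), payload 011010.
Byte 4: 0x89 = 10001001 (10xxxxxx ✓), payload 001001.
Concatenate: 011100101011010001001 = 0xE5689 (21 bits → U+E5689).

U+E5689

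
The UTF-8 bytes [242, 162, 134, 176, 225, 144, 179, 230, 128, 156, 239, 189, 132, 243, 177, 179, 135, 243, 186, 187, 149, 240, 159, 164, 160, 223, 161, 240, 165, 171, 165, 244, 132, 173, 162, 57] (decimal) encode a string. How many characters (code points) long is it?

Byte at offset 0: 0xF2 = 11110010 → 4-byte char (#1). Advance 4.
Byte at offset 4: 0xE1 = 11100001 → 3-byte char (#2). Advance 3.
Byte at offset 7: 0xE6 = 11100110 → 3-byte char (#3). Advance 3.
Byte at offset 10: 0xEF = 11101111 → 3-byte char (#4). Advance 3.
Byte at offset 13: 0xF3 = 11110011 → 4-byte char (#5). Advance 4.
Byte at offset 17: 0xF3 = 11110011 → 4-byte char (#6). Advance 4.
Byte at offset 21: 0xF0 = 11110000 → 4-byte char (#7). Advance 4.
Byte at offset 25: 0xDF = 11011111 → 2-byte char (#8). Advance 2.
Byte at offset 27: 0xF0 = 11110000 → 4-byte char (#9). Advance 4.
Byte at offset 31: 0xF4 = 11110100 → 4-byte char (#10). Advance 4.
Byte at offset 35: 0x39 = 00111001 → 1-byte char (#11). Advance 1.
Reached end at offset 36 after 11 code points.

11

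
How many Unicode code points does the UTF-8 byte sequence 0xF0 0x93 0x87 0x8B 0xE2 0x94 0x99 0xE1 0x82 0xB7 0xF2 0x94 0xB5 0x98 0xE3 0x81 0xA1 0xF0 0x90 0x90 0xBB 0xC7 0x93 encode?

7

Byte at offset 0: 0xF0 = 11110000 → 4-byte char (#1). Advance 4.
Byte at offset 4: 0xE2 = 11100010 → 3-byte char (#2). Advance 3.
Byte at offset 7: 0xE1 = 11100001 → 3-byte char (#3). Advance 3.
Byte at offset 10: 0xF2 = 11110010 → 4-byte char (#4). Advance 4.
Byte at offset 14: 0xE3 = 11100011 → 3-byte char (#5). Advance 3.
Byte at offset 17: 0xF0 = 11110000 → 4-byte char (#6). Advance 4.
Byte at offset 21: 0xC7 = 11000111 → 2-byte char (#7). Advance 2.
Reached end at offset 23 after 7 code points.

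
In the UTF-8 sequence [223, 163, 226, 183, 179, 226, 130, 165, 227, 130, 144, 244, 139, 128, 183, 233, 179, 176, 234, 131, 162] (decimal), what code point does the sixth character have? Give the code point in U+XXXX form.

Offset 0: leading byte 0xDF = 11011111 → 2-byte char #1 = DF A3.
Offset 2: leading byte 0xE2 = 11100010 → 3-byte char #2 = E2 B7 B3.
Offset 5: leading byte 0xE2 = 11100010 → 3-byte char #3 = E2 82 A5.
Offset 8: leading byte 0xE3 = 11100011 → 3-byte char #4 = E3 82 90.
Offset 11: leading byte 0xF4 = 11110100 → 4-byte char #5 = F4 8B 80 B7.
Offset 15: leading byte 0xE9 = 11101001 → 3-byte char #6 = E9 B3 B0.
Leading byte 0xE9 = 11101001 matches 1110xxxx → 3-byte sequence.
Byte 1: 0xE9 = 11101001, payload 1001 (4 bits).
Byte 2: 0xB3 = 10110011 (10xxxxxx ✓), payload 110011.
Byte 3: 0xB0 = 10110000 (10xxxxxx ✓), payload 110000.
Concatenate: 1001110011110000 = 0x9CF0 (16 bits → U+9CF0).

U+9CF0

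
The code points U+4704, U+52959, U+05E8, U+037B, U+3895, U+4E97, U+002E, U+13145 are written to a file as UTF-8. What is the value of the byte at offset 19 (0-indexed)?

U+4704 → 3-byte form E4 9C 84 at offsets 0–2.
U+52959 → 4-byte form F1 92 A5 99 at offsets 3–6.
U+05E8 → 2-byte form D7 A8 at offsets 7–8.
U+037B → 2-byte form CD BB at offsets 9–10.
U+3895 → 3-byte form E3 A2 95 at offsets 11–13.
U+4E97 → 3-byte form E4 BA 97 at offsets 14–16.
U+002E → 1-byte form 2E at offsets 17–17.
U+13145 → 4-byte form F0 93 85 85 at offsets 18–21.
Offset 19 falls in char 8's range; it's byte 2 of F0 93 85 85 = 0x93.

0x93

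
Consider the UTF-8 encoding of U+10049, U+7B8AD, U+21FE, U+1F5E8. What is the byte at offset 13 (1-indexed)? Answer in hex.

0x9F

1-indexed offset 13 is 0-indexed offset 12.
U+10049 → 4-byte form F0 90 81 89 at offsets 0–3.
U+7B8AD → 4-byte form F1 BB A2 AD at offsets 4–7.
U+21FE → 3-byte form E2 87 BE at offsets 8–10.
U+1F5E8 → 4-byte form F0 9F 97 A8 at offsets 11–14.
Offset 12 falls in char 4's range; it's byte 2 of F0 9F 97 A8 = 0x9F.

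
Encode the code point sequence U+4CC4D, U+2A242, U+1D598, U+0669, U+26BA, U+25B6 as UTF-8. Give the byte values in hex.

U+4CC4D: 4-byte form → F1 8C B1 8D.
U+2A242: 4-byte form → F0 AA 89 82.
U+1D598: 4-byte form → F0 9D 96 98.
U+0669: 2-byte form → D9 A9.
U+26BA: 3-byte form → E2 9A BA.
U+25B6: 3-byte form → E2 96 B6.
Concatenated (20 bytes): F1 8C B1 8D F0 AA 89 82 F0 9D 96 98 D9 A9 E2 9A BA E2 96 B6.

F1 8C B1 8D F0 AA 89 82 F0 9D 96 98 D9 A9 E2 9A BA E2 96 B6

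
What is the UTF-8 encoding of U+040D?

D0 8D

U+040D = 0x40D = 1037 decimal. In range U+0080–U+07FF → 2-byte form: 110xxxxx 10xxxxxx.
Binary (11 bits): 10000001101.
Split 5+6: 10000 | 001101.
Byte 1: 11010000 = 0xD0.
Byte 2: 10001101 = 0x8D.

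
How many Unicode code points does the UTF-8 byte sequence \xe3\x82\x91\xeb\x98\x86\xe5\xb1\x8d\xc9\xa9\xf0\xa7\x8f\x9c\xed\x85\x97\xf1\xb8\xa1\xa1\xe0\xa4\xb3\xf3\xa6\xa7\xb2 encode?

9

Byte at offset 0: 0xE3 = 11100011 → 3-byte char (#1). Advance 3.
Byte at offset 3: 0xEB = 11101011 → 3-byte char (#2). Advance 3.
Byte at offset 6: 0xE5 = 11100101 → 3-byte char (#3). Advance 3.
Byte at offset 9: 0xC9 = 11001001 → 2-byte char (#4). Advance 2.
Byte at offset 11: 0xF0 = 11110000 → 4-byte char (#5). Advance 4.
Byte at offset 15: 0xED = 11101101 → 3-byte char (#6). Advance 3.
Byte at offset 18: 0xF1 = 11110001 → 4-byte char (#7). Advance 4.
Byte at offset 22: 0xE0 = 11100000 → 3-byte char (#8). Advance 3.
Byte at offset 25: 0xF3 = 11110011 → 4-byte char (#9). Advance 4.
Reached end at offset 29 after 9 code points.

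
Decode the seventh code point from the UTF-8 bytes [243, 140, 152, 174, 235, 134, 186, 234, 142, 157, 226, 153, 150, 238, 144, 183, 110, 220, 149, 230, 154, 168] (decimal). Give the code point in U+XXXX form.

Offset 0: leading byte 0xF3 = 11110011 → 4-byte char #1 = F3 8C 98 AE.
Offset 4: leading byte 0xEB = 11101011 → 3-byte char #2 = EB 86 BA.
Offset 7: leading byte 0xEA = 11101010 → 3-byte char #3 = EA 8E 9D.
Offset 10: leading byte 0xE2 = 11100010 → 3-byte char #4 = E2 99 96.
Offset 13: leading byte 0xEE = 11101110 → 3-byte char #5 = EE 90 B7.
Offset 16: leading byte 0x6E = 01101110 → 1-byte char #6 = 6E.
Offset 17: leading byte 0xDC = 11011100 → 2-byte char #7 = DC 95.
Leading byte 0xDC = 11011100 matches 110xxxxx → 2-byte sequence.
Byte 1: 0xDC = 11011100, payload 11100 (5 bits).
Byte 2: 0x95 = 10010101 (10xxxxxx ✓), payload 010101.
Concatenate: 11100010101 = 0x715 (11 bits → U+0715).

U+0715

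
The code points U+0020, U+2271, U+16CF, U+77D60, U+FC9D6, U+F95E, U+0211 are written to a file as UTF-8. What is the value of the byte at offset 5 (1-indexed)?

1-indexed offset 5 is 0-indexed offset 4.
U+0020 → 1-byte form 20 at offsets 0–0.
U+2271 → 3-byte form E2 89 B1 at offsets 1–3.
U+16CF → 3-byte form E1 9B 8F at offsets 4–6.
Offset 4 falls in char 3's range; it's byte 1 of E1 9B 8F = 0xE1.

0xE1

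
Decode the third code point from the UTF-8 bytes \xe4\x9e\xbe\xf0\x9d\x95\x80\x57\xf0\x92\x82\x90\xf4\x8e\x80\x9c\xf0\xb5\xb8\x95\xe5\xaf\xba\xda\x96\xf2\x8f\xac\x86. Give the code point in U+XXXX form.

U+0057

Offset 0: leading byte 0xE4 = 11100100 → 3-byte char #1 = E4 9E BE.
Offset 3: leading byte 0xF0 = 11110000 → 4-byte char #2 = F0 9D 95 80.
Offset 7: leading byte 0x57 = 01010111 → 1-byte char #3 = 57.
Leading byte 0x57 = 01010111 matches 0xxxxxxx → 1-byte sequence.
Byte 1: 0x57 = 01010111, payload 1010111 (7 bits).
Concatenate: 1010111 = 0x57 (7 bits → U+0057).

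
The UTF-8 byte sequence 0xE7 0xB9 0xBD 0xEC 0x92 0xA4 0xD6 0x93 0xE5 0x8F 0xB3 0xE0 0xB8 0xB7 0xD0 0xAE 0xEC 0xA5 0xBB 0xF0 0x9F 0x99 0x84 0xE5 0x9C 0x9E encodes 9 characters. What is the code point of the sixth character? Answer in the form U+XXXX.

U+042E

Offset 0: leading byte 0xE7 = 11100111 → 3-byte char #1 = E7 B9 BD.
Offset 3: leading byte 0xEC = 11101100 → 3-byte char #2 = EC 92 A4.
Offset 6: leading byte 0xD6 = 11010110 → 2-byte char #3 = D6 93.
Offset 8: leading byte 0xE5 = 11100101 → 3-byte char #4 = E5 8F B3.
Offset 11: leading byte 0xE0 = 11100000 → 3-byte char #5 = E0 B8 B7.
Offset 14: leading byte 0xD0 = 11010000 → 2-byte char #6 = D0 AE.
Leading byte 0xD0 = 11010000 matches 110xxxxx → 2-byte sequence.
Byte 1: 0xD0 = 11010000, payload 10000 (5 bits).
Byte 2: 0xAE = 10101110 (10xxxxxx ✓), payload 101110.
Concatenate: 10000101110 = 0x42E (11 bits → U+042E).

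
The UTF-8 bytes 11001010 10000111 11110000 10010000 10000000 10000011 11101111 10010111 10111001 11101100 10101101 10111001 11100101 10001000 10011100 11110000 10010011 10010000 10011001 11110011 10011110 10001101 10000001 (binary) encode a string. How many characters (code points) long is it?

Byte at offset 0: 0xCA = 11001010 → 2-byte char (#1). Advance 2.
Byte at offset 2: 0xF0 = 11110000 → 4-byte char (#2). Advance 4.
Byte at offset 6: 0xEF = 11101111 → 3-byte char (#3). Advance 3.
Byte at offset 9: 0xEC = 11101100 → 3-byte char (#4). Advance 3.
Byte at offset 12: 0xE5 = 11100101 → 3-byte char (#5). Advance 3.
Byte at offset 15: 0xF0 = 11110000 → 4-byte char (#6). Advance 4.
Byte at offset 19: 0xF3 = 11110011 → 4-byte char (#7). Advance 4.
Reached end at offset 23 after 7 code points.

7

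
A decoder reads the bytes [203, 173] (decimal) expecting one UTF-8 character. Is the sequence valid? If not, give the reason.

Leading byte 0xCB = 11001011 → 2-byte form.
Continuation bytes 0xAD=10101101 all match 10xxxxxx.
Decoded value 0x2ED is ≥ 0x80 (shortest form) and not a surrogate.

valid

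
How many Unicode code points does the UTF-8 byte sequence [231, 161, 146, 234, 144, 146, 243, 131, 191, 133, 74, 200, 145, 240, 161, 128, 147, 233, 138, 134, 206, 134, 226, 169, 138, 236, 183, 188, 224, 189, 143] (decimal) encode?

Byte at offset 0: 0xE7 = 11100111 → 3-byte char (#1). Advance 3.
Byte at offset 3: 0xEA = 11101010 → 3-byte char (#2). Advance 3.
Byte at offset 6: 0xF3 = 11110011 → 4-byte char (#3). Advance 4.
Byte at offset 10: 0x4A = 01001010 → 1-byte char (#4). Advance 1.
Byte at offset 11: 0xC8 = 11001000 → 2-byte char (#5). Advance 2.
Byte at offset 13: 0xF0 = 11110000 → 4-byte char (#6). Advance 4.
Byte at offset 17: 0xE9 = 11101001 → 3-byte char (#7). Advance 3.
Byte at offset 20: 0xCE = 11001110 → 2-byte char (#8). Advance 2.
Byte at offset 22: 0xE2 = 11100010 → 3-byte char (#9). Advance 3.
Byte at offset 25: 0xEC = 11101100 → 3-byte char (#10). Advance 3.
Byte at offset 28: 0xE0 = 11100000 → 3-byte char (#11). Advance 3.
Reached end at offset 31 after 11 code points.

11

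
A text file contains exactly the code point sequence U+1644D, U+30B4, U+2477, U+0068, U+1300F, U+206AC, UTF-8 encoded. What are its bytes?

U+1644D: 4-byte form → F0 96 91 8D.
U+30B4: 3-byte form → E3 82 B4.
U+2477: 3-byte form → E2 91 B7.
U+0068: 1-byte form → 68.
U+1300F: 4-byte form → F0 93 80 8F.
U+206AC: 4-byte form → F0 A0 9A AC.
Concatenated (19 bytes): F0 96 91 8D E3 82 B4 E2 91 B7 68 F0 93 80 8F F0 A0 9A AC.

F0 96 91 8D E3 82 B4 E2 91 B7 68 F0 93 80 8F F0 A0 9A AC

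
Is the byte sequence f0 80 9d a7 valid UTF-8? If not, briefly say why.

Leading byte 0xF0 = 11110000 → 4-byte form.
Continuation bytes all match 10xxxxxx. Payload decodes to 0x767.
But 0x767 < 0x10000, the minimum for a 4-byte sequence — this is an overlong encoding.

invalid (overlong encoding)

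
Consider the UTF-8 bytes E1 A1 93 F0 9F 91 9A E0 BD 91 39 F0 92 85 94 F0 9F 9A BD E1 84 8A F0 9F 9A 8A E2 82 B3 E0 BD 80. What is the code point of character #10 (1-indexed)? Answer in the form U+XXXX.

U+0F40

Offset 0: leading byte 0xE1 = 11100001 → 3-byte char #1 = E1 A1 93.
Offset 3: leading byte 0xF0 = 11110000 → 4-byte char #2 = F0 9F 91 9A.
Offset 7: leading byte 0xE0 = 11100000 → 3-byte char #3 = E0 BD 91.
Offset 10: leading byte 0x39 = 00111001 → 1-byte char #4 = 39.
Offset 11: leading byte 0xF0 = 11110000 → 4-byte char #5 = F0 92 85 94.
Offset 15: leading byte 0xF0 = 11110000 → 4-byte char #6 = F0 9F 9A BD.
Offset 19: leading byte 0xE1 = 11100001 → 3-byte char #7 = E1 84 8A.
Offset 22: leading byte 0xF0 = 11110000 → 4-byte char #8 = F0 9F 9A 8A.
Offset 26: leading byte 0xE2 = 11100010 → 3-byte char #9 = E2 82 B3.
Offset 29: leading byte 0xE0 = 11100000 → 3-byte char #10 = E0 BD 80.
Leading byte 0xE0 = 11100000 matches 1110xxxx → 3-byte sequence.
Byte 1: 0xE0 = 11100000, payload 0000 (4 bits).
Byte 2: 0xBD = 10111101 (10xxxxxx ✓), payload 111101.
Byte 3: 0x80 = 10000000 (10xxxxxx ✓), payload 000000.
Concatenate: 0000111101000000 = 0xF40 (16 bits → U+0F40).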